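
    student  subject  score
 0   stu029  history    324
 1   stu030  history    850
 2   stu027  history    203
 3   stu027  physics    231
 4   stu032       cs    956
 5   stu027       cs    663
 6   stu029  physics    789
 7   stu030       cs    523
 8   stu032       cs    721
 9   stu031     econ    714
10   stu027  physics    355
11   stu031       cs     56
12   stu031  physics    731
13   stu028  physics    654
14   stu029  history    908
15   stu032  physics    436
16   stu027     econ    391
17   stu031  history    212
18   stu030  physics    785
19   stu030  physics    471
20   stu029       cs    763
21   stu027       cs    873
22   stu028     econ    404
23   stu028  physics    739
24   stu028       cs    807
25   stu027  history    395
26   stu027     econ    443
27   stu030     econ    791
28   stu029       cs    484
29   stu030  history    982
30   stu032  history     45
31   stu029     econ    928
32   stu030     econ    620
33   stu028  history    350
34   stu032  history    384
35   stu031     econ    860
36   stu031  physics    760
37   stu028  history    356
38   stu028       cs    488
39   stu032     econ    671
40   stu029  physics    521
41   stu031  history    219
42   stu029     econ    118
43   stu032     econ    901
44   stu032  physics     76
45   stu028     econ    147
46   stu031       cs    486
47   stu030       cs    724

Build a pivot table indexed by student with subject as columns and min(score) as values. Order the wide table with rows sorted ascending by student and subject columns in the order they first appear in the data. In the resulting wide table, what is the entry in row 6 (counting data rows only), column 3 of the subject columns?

721

With rows sorted ascending by student, row 6 is student=stu032. subject columns in first-appearance order: history, physics, cs, econ; column 3 is cs.
Long rows with student=stu032, subject=cs: min(956, 721) = 721.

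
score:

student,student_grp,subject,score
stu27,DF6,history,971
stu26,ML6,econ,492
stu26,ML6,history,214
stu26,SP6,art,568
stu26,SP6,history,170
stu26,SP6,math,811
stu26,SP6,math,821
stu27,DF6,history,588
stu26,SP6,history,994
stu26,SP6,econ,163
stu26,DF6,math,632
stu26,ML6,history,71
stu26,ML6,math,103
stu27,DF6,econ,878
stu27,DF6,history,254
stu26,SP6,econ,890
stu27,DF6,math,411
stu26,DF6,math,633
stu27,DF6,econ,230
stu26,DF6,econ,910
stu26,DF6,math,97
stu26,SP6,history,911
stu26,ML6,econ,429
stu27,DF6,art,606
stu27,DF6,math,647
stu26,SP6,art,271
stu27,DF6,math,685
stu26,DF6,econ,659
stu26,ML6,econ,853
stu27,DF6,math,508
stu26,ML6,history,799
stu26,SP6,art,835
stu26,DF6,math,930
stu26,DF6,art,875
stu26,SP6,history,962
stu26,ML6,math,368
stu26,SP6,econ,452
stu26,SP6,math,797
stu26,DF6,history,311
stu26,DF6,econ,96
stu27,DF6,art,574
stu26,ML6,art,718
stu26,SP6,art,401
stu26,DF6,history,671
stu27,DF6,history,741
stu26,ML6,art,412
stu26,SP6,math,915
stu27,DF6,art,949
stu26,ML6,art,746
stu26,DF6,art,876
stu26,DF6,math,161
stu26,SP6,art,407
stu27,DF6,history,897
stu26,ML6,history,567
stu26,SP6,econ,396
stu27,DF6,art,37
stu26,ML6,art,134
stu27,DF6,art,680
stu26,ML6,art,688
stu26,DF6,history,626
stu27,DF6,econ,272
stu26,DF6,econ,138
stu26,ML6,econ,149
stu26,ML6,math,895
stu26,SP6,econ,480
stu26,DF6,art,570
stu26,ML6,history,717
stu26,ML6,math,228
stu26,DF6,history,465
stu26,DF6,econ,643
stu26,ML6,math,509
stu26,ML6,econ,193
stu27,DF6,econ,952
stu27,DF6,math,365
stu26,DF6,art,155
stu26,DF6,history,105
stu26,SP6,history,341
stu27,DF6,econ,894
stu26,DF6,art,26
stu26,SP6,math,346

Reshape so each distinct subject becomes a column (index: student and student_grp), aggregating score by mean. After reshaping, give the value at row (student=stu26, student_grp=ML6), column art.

Rows with student=stu26, student_grp=ML6 and subject=art: score values are 718, 412, 746, 134, 688.
(718 + 412 + 746 + 134 + 688) / 5 = 539.60.

539.60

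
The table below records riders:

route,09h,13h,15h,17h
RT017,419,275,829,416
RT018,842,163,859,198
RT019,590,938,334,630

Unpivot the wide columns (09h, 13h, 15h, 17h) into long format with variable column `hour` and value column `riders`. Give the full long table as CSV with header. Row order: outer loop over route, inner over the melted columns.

Each (route, column) pair becomes one row: 3 × 4 = 12 rows.
For example, (RT017, 09h) → riders=419.

route,hour,riders
RT017,09h,419
RT017,13h,275
RT017,15h,829
RT017,17h,416
RT018,09h,842
RT018,13h,163
RT018,15h,859
RT018,17h,198
RT019,09h,590
RT019,13h,938
RT019,15h,334
RT019,17h,630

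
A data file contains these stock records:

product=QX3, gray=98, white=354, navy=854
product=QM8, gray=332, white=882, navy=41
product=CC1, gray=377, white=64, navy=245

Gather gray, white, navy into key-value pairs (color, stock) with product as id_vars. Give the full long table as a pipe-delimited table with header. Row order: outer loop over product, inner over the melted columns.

| product | color | stock |
| QX3 | gray | 98 |
| QX3 | white | 354 |
| QX3 | navy | 854 |
| QM8 | gray | 332 |
| QM8 | white | 882 |
| QM8 | navy | 41 |
| CC1 | gray | 377 |
| CC1 | white | 64 |
| CC1 | navy | 245 |

Each (product, column) pair becomes one row: 3 × 3 = 9 rows.
For example, (QX3, gray) → stock=98.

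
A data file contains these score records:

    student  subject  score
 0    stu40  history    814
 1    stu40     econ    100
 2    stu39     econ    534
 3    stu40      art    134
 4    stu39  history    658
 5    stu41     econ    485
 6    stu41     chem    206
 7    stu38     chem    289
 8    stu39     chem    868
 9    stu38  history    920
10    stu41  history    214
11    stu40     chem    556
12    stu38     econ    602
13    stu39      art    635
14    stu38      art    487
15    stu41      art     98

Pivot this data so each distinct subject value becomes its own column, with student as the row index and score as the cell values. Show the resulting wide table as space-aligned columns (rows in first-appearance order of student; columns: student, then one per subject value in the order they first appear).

Columns: student plus the 4 distinct subject values (history, econ, art, chem).
For example, row stu40 column history takes score=814 from the long row (stu40, history).

student  history  econ  art  chem
stu40    814      100   134  556 
stu39    658      534   635  868 
stu41    214      485   98   206 
stu38    920      602   487  289 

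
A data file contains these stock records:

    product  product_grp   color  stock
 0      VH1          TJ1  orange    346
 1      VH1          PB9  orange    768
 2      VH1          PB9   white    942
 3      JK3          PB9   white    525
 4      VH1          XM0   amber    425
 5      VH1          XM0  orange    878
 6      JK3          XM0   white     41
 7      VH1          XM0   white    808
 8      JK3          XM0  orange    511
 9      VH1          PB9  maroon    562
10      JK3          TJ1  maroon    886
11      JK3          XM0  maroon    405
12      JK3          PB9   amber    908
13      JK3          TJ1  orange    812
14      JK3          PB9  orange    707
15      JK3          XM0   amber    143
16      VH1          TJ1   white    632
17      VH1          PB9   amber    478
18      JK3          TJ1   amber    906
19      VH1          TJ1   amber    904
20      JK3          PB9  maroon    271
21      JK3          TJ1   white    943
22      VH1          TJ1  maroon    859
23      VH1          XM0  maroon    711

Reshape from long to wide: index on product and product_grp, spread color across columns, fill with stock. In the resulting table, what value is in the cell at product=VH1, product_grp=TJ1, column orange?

Wide layout: rows indexed by product and product_grp, columns are the 4 distinct color values (orange, white, amber, maroon).
Cell (product=VH1, product_grp=TJ1, color=orange) draws from the long row where product=VH1, product_grp=TJ1 and color=orange, which has stock=346.

346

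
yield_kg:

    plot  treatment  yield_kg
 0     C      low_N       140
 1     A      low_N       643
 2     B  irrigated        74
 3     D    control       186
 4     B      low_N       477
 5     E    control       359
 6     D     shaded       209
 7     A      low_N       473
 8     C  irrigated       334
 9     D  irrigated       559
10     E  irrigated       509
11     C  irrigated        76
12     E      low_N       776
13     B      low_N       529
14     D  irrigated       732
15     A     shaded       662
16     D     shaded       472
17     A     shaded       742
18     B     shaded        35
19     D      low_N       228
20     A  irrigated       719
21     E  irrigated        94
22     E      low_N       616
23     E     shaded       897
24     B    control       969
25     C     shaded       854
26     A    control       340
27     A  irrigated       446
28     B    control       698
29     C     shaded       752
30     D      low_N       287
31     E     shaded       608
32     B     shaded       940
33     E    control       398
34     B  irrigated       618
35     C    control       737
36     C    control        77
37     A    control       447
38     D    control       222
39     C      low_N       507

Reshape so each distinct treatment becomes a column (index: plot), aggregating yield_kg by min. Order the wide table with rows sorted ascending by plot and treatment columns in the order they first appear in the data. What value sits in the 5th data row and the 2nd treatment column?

94

With rows sorted ascending by plot, row 5 is plot=E. treatment columns in first-appearance order: low_N, irrigated, control, shaded; column 2 is irrigated.
Long rows with plot=E, treatment=irrigated: min(509, 94) = 94.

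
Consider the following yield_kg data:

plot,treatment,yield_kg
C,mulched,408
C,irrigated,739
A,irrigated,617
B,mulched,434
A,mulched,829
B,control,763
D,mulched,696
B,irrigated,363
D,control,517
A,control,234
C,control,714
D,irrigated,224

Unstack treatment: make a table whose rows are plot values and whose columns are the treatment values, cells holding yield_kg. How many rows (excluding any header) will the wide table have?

4 distinct plot values → 4 rows.

4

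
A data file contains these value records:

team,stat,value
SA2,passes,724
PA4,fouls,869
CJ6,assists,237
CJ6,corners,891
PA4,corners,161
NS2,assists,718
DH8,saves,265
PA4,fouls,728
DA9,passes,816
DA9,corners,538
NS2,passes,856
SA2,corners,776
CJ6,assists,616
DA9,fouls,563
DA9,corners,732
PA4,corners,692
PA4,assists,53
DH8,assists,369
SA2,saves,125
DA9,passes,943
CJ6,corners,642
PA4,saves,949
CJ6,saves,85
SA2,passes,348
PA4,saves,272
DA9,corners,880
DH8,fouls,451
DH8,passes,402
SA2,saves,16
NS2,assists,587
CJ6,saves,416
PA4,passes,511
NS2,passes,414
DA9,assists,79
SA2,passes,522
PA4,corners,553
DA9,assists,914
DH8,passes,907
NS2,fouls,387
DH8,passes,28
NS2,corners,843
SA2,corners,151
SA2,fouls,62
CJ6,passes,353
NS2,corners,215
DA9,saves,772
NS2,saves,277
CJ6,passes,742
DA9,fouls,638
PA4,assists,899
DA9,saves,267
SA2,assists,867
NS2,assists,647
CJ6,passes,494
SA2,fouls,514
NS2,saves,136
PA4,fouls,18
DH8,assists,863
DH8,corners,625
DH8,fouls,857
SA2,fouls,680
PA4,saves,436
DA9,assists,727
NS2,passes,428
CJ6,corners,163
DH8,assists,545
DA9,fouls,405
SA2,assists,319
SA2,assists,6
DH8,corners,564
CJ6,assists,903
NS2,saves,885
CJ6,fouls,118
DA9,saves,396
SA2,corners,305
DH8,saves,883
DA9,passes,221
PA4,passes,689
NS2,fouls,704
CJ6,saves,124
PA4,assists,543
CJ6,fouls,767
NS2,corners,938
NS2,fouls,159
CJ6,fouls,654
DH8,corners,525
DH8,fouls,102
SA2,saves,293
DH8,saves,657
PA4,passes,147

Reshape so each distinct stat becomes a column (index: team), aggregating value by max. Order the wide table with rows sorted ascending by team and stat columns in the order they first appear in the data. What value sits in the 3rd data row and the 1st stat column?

907

With rows sorted ascending by team, row 3 is team=DH8. stat columns in first-appearance order: passes, fouls, assists, corners, saves; column 1 is passes.
Long rows with team=DH8, stat=passes: max(402, 907, 28) = 907.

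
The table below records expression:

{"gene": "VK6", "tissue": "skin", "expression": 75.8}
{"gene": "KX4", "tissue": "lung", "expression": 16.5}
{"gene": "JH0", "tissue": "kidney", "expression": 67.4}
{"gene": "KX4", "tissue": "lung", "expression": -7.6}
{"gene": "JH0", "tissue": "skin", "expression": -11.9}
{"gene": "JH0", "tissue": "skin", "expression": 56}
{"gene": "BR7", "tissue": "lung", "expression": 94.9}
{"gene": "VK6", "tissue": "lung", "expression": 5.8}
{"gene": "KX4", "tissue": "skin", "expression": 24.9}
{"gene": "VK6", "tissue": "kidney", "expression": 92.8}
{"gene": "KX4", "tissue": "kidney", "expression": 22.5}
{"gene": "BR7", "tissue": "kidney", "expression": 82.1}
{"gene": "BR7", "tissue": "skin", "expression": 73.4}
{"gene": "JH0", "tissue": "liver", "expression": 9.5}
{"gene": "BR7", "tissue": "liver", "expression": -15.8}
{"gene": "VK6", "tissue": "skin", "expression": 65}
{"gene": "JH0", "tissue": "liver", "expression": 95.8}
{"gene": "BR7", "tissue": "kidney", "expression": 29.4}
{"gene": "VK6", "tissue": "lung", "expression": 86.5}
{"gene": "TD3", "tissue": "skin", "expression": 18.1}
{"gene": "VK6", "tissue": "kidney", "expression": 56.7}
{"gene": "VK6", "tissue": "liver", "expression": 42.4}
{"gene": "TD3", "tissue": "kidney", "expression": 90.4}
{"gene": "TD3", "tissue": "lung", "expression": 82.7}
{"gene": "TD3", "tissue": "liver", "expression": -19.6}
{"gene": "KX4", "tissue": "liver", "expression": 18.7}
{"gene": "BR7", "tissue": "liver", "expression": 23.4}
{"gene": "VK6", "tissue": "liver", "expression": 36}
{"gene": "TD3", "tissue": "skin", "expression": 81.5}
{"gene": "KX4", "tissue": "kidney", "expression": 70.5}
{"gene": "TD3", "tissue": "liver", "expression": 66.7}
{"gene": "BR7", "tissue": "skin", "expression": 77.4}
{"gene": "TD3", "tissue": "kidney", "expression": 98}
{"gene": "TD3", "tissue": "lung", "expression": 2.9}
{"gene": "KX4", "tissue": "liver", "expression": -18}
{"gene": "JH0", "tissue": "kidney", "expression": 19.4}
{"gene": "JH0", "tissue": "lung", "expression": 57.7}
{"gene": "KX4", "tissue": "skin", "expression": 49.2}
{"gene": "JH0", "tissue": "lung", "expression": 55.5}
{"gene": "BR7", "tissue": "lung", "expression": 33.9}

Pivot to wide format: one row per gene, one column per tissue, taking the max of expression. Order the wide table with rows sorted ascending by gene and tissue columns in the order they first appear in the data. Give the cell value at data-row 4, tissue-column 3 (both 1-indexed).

98

With rows sorted ascending by gene, row 4 is gene=TD3. tissue columns in first-appearance order: skin, lung, kidney, liver; column 3 is kidney.
Long rows with gene=TD3, tissue=kidney: max(90.4, 98) = 98.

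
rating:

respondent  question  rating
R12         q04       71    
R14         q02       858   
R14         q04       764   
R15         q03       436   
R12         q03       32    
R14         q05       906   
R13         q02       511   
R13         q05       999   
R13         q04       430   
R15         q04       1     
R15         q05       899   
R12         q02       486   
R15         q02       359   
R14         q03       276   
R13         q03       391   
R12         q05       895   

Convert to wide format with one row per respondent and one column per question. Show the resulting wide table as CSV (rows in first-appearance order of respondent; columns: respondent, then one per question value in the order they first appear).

Columns: respondent plus the 4 distinct question values (q04, q02, q03, q05).
For example, row R12 column q04 takes rating=71 from the long row (R12, q04).

respondent,q04,q02,q03,q05
R12,71,486,32,895
R14,764,858,276,906
R15,1,359,436,899
R13,430,511,391,999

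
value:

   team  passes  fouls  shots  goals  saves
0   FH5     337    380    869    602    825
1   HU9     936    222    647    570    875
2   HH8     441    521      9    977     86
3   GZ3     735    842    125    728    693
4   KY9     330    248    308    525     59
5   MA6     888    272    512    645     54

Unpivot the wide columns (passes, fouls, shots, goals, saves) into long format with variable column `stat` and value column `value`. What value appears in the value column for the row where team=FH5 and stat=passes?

337

Unpivoting turns each (team, wide-column) pair into one long row.
The wide cell at row FH5, column passes holds 337, so the long row (FH5, passes) has value=337.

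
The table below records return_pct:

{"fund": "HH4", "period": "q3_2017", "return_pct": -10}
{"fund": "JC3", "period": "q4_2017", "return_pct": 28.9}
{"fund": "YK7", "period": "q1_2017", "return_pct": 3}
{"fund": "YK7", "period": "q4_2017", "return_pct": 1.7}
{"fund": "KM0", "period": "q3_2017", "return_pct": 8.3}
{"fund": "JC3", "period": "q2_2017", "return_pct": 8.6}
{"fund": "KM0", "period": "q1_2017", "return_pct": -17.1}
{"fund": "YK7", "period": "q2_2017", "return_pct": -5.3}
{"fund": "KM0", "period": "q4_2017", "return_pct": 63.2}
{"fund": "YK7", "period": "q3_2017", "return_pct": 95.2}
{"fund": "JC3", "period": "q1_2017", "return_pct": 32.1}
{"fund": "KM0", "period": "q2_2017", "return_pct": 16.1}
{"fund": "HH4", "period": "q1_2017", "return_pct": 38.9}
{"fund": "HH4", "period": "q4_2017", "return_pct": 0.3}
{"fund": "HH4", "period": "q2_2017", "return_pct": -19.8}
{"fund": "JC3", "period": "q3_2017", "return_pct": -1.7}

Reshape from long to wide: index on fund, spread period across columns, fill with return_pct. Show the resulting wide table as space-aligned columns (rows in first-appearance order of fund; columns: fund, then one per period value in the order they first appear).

fund  q3_2017  q4_2017  q1_2017  q2_2017
HH4   -10      0.3      38.9     -19.8  
JC3   -1.7     28.9     32.1     8.6    
YK7   95.2     1.7      3        -5.3   
KM0   8.3      63.2     -17.1    16.1   

Columns: fund plus the 4 distinct period values (q3_2017, q4_2017, q1_2017, q2_2017).
For example, row HH4 column q3_2017 takes return_pct=-10 from the long row (HH4, q3_2017).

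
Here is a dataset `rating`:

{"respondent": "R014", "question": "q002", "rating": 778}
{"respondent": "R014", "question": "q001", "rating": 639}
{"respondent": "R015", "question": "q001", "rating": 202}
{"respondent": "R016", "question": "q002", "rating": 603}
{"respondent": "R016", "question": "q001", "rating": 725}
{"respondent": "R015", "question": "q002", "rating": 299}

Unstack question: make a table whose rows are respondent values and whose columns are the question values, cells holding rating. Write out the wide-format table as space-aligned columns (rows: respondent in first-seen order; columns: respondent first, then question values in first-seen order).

respondent  q002  q001
R014        778   639 
R015        299   202 
R016        603   725 

Columns: respondent plus the 2 distinct question values (q002, q001).
For example, row R014 column q002 takes rating=778 from the long row (R014, q002).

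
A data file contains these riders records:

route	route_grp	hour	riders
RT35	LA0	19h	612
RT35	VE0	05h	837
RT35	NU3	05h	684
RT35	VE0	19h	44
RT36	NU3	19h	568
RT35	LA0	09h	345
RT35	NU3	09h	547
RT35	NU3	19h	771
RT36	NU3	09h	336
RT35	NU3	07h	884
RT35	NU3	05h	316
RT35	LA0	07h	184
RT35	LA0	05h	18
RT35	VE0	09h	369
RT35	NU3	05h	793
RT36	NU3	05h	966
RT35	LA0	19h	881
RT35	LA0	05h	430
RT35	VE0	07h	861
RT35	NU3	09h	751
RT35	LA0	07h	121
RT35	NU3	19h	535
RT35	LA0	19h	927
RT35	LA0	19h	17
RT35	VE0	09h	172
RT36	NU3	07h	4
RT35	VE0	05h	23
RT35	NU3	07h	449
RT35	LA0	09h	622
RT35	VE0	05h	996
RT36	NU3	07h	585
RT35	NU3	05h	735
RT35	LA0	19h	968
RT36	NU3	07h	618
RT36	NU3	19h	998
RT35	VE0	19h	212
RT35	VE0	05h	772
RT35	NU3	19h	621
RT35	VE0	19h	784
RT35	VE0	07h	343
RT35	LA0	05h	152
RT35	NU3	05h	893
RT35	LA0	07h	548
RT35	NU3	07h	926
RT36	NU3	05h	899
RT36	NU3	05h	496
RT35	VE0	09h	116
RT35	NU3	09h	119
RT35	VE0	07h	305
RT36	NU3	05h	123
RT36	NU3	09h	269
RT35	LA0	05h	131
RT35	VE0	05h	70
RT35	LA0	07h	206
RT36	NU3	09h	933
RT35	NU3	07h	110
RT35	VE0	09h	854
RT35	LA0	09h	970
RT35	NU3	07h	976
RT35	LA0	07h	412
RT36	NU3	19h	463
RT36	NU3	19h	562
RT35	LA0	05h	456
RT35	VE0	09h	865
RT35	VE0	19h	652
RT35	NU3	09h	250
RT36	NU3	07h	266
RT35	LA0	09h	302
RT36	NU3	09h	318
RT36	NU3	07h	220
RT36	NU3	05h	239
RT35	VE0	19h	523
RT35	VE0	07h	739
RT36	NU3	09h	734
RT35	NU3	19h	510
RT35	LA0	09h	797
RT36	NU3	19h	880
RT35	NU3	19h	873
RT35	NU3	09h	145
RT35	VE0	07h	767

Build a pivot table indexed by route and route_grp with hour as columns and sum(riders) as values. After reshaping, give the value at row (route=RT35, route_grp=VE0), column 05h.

2698

Rows with route=RT35, route_grp=VE0 and hour=05h: riders values are 837, 23, 996, 772, 70.
837 + 23 + 996 + 772 + 70 = 2698.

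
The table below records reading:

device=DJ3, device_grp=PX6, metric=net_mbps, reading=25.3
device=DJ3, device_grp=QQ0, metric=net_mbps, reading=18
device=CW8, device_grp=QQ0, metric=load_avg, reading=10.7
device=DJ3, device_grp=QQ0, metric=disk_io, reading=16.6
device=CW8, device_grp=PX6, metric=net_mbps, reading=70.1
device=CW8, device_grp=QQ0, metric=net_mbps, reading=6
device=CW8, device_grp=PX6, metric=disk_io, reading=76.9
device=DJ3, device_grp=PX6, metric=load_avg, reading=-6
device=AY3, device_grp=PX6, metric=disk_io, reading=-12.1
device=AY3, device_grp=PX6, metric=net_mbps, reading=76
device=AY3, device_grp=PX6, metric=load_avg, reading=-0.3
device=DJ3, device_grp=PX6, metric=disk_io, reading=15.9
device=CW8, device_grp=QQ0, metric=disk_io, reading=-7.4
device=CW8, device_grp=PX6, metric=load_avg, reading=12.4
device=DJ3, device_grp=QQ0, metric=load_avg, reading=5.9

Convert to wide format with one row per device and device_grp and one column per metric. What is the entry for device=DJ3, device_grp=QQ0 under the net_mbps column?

18

Wide layout: rows indexed by device and device_grp, columns are the 3 distinct metric values (net_mbps, load_avg, disk_io).
Cell (device=DJ3, device_grp=QQ0, metric=net_mbps) draws from the long row where device=DJ3, device_grp=QQ0 and metric=net_mbps, which has reading=18.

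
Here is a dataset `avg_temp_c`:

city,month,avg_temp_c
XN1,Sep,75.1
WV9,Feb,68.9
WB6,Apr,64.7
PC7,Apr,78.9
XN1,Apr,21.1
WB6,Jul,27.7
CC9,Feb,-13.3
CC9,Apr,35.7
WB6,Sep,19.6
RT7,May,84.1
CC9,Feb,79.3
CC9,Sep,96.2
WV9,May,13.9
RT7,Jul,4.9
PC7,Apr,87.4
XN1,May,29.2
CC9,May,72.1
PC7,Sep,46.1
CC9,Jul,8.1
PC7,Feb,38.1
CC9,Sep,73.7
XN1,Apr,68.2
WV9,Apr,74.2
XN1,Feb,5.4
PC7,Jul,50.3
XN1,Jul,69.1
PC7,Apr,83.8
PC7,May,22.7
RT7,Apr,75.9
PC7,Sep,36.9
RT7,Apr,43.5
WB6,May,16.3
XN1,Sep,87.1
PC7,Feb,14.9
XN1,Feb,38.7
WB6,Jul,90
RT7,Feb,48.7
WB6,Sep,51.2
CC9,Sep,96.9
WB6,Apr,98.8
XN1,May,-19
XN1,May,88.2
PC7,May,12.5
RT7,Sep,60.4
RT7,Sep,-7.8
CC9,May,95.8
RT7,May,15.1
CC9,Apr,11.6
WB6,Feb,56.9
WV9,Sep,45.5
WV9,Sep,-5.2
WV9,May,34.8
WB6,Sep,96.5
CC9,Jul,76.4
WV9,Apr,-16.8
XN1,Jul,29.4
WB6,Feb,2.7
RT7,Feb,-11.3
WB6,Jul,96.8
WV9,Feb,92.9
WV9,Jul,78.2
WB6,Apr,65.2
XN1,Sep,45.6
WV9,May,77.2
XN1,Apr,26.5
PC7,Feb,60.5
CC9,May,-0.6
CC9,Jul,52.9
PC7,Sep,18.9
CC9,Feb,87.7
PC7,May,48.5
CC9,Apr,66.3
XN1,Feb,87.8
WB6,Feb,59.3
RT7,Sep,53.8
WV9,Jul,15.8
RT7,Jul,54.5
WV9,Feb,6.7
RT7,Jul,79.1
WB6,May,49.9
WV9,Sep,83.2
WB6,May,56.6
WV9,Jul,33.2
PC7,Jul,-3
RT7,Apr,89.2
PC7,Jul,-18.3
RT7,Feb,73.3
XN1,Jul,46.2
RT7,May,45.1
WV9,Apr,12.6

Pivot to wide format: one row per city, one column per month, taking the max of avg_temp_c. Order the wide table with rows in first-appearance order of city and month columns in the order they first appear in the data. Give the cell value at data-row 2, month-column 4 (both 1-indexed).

With rows in first-appearance order of city, row 2 is city=WV9. month columns in first-appearance order: Sep, Feb, Apr, Jul, May; column 4 is Jul.
Long rows with city=WV9, month=Jul: max(78.2, 15.8, 33.2) = 78.2.

78.2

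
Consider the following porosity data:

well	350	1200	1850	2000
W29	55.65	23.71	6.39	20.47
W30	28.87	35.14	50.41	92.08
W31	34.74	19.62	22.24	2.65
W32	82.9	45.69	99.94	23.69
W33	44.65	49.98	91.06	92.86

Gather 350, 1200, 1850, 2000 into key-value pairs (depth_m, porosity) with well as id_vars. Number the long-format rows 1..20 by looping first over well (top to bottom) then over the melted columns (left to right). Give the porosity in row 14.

45.69

20 rows total (5 × 4). Row 14: index ⌊(14-1)/4⌋ = 3 into well → W32; (14-1) mod 4 = 1 into the melted columns → 1200.
So row 14 is (W32, 1200, 45.69); porosity = 45.69.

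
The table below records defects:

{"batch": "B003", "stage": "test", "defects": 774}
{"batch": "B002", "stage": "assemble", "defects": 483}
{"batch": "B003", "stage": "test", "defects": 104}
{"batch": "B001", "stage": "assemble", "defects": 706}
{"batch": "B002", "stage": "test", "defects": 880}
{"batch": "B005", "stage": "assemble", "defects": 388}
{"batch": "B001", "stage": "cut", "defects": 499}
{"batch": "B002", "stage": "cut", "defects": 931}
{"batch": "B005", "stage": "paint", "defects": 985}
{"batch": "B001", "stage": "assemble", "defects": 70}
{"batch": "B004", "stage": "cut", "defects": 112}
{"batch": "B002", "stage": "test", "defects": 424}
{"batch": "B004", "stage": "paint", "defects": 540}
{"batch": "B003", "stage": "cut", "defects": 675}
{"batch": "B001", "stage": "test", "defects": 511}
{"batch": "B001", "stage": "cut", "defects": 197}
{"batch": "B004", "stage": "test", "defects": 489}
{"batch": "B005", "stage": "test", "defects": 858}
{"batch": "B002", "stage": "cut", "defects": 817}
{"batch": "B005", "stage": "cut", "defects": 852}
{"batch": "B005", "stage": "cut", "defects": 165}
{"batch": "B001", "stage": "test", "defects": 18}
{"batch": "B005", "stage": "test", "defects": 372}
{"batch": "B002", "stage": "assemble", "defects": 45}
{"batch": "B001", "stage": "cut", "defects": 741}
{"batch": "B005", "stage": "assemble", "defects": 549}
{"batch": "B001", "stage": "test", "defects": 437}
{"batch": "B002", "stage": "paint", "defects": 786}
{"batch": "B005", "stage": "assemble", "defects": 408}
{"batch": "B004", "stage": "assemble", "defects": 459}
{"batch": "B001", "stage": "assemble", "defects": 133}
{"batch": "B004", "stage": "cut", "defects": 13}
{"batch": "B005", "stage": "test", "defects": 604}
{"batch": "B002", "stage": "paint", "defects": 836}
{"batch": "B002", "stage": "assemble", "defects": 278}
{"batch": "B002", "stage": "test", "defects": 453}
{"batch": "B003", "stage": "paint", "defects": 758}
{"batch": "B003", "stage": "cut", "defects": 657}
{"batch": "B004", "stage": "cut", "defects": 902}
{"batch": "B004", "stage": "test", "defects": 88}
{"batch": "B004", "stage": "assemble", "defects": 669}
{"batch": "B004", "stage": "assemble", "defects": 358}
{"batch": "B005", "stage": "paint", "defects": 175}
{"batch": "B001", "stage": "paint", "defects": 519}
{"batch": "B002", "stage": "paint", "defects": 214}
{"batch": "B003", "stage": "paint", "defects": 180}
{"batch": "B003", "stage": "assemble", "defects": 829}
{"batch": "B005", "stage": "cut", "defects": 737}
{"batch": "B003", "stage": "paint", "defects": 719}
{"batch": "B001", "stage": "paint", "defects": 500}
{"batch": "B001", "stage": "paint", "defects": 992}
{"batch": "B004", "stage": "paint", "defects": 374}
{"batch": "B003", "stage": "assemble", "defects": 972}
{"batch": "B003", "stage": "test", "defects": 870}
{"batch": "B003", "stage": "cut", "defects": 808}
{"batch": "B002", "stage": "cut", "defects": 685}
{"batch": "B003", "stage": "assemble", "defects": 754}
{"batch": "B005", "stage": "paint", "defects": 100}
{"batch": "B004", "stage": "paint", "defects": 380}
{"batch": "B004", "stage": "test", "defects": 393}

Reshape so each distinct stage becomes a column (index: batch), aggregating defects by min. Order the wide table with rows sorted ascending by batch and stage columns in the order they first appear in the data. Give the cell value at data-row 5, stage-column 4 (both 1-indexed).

100

With rows sorted ascending by batch, row 5 is batch=B005. stage columns in first-appearance order: test, assemble, cut, paint; column 4 is paint.
Long rows with batch=B005, stage=paint: min(985, 175, 100) = 100.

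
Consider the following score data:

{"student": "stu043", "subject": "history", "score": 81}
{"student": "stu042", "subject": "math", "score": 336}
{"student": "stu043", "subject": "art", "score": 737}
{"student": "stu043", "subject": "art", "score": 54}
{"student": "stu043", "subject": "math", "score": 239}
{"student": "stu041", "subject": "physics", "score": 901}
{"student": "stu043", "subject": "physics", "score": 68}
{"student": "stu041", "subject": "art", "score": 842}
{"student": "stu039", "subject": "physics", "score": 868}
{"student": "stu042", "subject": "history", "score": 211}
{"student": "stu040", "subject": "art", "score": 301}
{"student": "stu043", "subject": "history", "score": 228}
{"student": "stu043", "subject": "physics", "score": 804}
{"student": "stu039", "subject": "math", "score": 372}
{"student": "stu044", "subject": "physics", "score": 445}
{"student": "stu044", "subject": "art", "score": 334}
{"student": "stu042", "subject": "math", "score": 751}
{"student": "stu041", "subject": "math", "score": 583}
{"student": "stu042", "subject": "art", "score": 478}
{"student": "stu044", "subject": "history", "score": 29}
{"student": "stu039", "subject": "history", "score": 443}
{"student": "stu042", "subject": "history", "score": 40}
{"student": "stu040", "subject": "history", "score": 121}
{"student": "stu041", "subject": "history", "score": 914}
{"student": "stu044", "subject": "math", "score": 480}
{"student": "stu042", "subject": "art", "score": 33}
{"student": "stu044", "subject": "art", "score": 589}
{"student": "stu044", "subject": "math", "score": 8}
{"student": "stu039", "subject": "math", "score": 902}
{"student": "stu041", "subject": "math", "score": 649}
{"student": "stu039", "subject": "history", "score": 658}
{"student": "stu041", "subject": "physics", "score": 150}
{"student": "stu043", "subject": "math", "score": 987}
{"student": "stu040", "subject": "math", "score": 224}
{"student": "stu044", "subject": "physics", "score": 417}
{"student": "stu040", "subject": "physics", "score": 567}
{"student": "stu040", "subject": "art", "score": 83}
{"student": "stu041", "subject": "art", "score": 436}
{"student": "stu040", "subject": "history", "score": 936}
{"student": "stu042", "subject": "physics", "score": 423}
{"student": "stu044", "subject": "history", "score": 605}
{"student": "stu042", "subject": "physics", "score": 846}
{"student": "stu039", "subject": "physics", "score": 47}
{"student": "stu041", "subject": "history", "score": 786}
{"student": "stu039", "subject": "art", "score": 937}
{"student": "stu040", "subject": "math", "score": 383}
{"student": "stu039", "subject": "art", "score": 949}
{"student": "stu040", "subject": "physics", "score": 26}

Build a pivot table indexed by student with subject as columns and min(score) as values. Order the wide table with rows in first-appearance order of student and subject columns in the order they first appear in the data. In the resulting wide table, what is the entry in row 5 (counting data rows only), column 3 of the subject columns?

83

With rows in first-appearance order of student, row 5 is student=stu040. subject columns in first-appearance order: history, math, art, physics; column 3 is art.
Long rows with student=stu040, subject=art: min(301, 83) = 83.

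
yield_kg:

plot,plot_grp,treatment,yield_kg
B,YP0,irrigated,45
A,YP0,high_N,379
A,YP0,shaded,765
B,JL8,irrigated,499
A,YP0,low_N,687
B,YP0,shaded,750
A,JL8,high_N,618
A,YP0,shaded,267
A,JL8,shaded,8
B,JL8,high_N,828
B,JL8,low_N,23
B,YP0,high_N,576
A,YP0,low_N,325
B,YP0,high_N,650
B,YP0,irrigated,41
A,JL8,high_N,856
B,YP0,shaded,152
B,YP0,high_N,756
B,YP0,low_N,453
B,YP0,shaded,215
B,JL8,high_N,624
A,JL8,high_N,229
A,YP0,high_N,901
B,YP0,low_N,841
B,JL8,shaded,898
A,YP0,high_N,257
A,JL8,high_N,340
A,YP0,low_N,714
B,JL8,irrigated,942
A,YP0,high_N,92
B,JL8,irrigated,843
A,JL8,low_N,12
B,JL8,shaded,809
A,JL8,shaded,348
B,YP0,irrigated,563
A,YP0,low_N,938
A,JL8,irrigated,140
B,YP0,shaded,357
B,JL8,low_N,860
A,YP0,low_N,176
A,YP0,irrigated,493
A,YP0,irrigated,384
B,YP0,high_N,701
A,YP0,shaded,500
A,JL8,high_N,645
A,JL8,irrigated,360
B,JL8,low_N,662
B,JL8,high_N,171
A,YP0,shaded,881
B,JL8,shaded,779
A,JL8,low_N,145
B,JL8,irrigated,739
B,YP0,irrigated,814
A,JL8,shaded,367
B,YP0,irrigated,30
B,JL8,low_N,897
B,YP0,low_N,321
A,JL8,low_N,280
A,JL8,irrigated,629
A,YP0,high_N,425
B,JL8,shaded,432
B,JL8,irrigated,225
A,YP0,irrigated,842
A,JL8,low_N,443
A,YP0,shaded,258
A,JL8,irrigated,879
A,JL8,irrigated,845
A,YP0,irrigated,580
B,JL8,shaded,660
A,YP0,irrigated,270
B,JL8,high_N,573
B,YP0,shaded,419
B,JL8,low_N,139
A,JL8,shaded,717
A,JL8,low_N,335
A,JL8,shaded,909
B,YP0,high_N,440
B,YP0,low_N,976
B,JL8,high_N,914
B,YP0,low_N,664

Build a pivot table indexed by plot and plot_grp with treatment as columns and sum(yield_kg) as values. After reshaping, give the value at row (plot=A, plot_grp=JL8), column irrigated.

Rows with plot=A, plot_grp=JL8 and treatment=irrigated: yield_kg values are 140, 360, 629, 879, 845.
140 + 360 + 629 + 879 + 845 = 2853.

2853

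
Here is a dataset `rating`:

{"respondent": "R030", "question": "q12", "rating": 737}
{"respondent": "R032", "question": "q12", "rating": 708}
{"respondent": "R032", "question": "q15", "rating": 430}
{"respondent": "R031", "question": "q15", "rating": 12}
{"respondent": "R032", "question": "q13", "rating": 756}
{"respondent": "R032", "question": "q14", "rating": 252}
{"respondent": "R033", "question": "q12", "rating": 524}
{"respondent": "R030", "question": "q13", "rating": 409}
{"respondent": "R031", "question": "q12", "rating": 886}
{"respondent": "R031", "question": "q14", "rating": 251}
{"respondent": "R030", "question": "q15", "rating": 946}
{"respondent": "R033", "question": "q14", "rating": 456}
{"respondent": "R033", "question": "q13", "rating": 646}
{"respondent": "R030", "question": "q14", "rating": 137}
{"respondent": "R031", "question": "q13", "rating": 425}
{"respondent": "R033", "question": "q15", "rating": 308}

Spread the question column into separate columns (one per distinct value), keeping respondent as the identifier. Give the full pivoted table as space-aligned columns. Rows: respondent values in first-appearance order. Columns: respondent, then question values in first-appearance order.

respondent  q12  q15  q13  q14
R030        737  946  409  137
R032        708  430  756  252
R031        886  12   425  251
R033        524  308  646  456

Columns: respondent plus the 4 distinct question values (q12, q15, q13, q14).
For example, row R030 column q12 takes rating=737 from the long row (R030, q12).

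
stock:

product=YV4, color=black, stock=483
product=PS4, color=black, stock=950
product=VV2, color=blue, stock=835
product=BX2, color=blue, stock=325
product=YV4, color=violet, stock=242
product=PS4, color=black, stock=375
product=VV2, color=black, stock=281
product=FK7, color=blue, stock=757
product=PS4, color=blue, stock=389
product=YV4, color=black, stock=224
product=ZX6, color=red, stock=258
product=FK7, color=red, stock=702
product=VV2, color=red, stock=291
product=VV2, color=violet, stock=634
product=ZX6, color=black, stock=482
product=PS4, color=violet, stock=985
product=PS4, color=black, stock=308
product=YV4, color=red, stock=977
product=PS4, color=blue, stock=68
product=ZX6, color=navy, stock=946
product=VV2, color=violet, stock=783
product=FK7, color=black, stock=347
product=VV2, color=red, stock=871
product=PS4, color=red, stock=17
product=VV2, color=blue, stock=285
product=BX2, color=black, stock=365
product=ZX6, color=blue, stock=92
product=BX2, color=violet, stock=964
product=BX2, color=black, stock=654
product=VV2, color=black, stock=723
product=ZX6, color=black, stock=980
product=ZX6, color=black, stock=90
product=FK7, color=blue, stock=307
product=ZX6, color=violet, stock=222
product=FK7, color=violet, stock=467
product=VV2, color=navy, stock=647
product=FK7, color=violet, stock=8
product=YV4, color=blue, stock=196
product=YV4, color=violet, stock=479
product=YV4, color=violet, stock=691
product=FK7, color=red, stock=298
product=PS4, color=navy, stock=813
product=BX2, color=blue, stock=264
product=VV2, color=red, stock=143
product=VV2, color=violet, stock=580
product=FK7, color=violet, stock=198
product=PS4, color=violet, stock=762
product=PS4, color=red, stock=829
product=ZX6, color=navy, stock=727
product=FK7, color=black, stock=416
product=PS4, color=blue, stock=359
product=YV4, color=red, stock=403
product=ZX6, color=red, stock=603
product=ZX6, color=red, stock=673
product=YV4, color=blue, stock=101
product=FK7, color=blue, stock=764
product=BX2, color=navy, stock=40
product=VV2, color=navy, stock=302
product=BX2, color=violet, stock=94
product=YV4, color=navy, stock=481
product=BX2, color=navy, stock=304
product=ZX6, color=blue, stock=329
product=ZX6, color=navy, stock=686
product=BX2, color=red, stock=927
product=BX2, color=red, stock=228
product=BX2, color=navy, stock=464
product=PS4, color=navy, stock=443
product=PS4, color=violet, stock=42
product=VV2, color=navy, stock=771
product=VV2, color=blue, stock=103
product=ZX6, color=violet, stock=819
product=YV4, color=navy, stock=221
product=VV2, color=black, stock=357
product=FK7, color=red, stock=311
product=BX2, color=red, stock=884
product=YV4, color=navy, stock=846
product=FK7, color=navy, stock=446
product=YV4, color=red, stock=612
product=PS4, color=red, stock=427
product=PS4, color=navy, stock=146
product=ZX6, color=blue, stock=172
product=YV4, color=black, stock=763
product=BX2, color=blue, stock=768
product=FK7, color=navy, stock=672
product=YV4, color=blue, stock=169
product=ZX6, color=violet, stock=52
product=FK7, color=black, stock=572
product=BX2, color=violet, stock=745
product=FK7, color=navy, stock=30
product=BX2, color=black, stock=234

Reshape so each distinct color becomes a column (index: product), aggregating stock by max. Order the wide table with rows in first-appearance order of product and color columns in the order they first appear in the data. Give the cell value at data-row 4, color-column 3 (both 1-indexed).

With rows in first-appearance order of product, row 4 is product=BX2. color columns in first-appearance order: black, blue, violet, red, navy; column 3 is violet.
Long rows with product=BX2, color=violet: max(964, 94, 745) = 964.

964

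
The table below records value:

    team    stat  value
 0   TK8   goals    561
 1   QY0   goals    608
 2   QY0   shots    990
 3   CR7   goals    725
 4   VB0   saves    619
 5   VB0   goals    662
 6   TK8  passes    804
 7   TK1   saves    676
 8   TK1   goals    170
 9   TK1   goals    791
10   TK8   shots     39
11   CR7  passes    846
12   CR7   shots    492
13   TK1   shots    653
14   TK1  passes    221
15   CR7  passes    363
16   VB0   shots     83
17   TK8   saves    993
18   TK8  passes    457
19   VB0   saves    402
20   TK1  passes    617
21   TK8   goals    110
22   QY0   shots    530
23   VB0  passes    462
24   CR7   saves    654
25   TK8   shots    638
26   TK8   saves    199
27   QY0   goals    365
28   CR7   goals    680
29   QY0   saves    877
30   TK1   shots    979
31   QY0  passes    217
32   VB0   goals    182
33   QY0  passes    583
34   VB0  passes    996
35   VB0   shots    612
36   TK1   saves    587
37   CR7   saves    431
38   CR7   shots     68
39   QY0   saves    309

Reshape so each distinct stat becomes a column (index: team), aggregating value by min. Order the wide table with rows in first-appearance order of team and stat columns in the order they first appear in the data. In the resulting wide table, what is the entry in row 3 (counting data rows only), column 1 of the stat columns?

680

With rows in first-appearance order of team, row 3 is team=CR7. stat columns in first-appearance order: goals, shots, saves, passes; column 1 is goals.
Long rows with team=CR7, stat=goals: min(725, 680) = 680.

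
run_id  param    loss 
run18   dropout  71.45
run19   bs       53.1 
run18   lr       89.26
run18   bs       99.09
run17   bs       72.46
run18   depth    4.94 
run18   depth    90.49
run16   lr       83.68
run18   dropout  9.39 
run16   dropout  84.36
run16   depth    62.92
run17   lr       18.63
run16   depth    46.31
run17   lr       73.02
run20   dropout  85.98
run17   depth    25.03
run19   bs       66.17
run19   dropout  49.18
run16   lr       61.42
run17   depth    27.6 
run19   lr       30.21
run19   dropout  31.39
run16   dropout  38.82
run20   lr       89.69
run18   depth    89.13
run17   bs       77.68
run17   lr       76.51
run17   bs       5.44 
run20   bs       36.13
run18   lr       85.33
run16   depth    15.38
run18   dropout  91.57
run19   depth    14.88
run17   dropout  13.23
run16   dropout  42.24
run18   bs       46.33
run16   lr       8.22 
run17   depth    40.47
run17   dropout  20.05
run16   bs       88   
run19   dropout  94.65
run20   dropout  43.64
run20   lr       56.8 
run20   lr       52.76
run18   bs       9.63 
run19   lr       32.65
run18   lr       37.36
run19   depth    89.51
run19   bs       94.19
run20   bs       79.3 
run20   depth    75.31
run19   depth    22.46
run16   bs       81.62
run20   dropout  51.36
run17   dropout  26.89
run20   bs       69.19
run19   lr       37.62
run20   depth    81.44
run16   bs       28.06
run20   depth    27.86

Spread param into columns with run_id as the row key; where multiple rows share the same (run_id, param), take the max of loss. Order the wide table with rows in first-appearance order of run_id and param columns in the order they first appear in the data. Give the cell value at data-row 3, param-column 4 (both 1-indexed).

With rows in first-appearance order of run_id, row 3 is run_id=run17. param columns in first-appearance order: dropout, bs, lr, depth; column 4 is depth.
Long rows with run_id=run17, param=depth: max(25.03, 27.6, 40.47) = 40.47.

40.47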